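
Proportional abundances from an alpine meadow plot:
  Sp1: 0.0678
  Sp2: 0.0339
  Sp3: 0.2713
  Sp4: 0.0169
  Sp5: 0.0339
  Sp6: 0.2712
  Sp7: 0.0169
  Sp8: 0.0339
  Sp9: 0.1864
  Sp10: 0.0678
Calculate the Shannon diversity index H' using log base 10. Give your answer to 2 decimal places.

0.81

Each pᵢ log₁₀ pᵢ term (working shown to 4 dp, full precision carried): 0.0678×(-1.1688)=-0.0792, 0.0339×(-1.4698)=-0.0498, 0.2713×(-0.5666)=-0.1537, 0.0169×(-1.7721)=-0.0299, 0.0339×(-1.4698)=-0.0498, 0.2712×(-0.5667)=-0.1537, 0.0169×(-1.7721)=-0.0299, 0.0339×(-1.4698)=-0.0498, 0.1864×(-0.7296)=-0.1360, 0.0678×(-1.1688)=-0.0792.
Sum = -0.8112, so H' = 0.81.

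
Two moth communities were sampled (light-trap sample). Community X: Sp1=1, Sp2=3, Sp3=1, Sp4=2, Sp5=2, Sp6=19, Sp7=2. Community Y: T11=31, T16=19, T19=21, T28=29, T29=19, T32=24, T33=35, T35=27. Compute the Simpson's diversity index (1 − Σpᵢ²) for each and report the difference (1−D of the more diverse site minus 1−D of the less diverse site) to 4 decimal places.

Community X: N=30, proportions 0.033333, 0.1, 0.033333, 0.066667, 0.066667, 0.633333, 0.066667, giving 1−D = 0.573333 (working shown to 6 dp, full precision carried).
Community Y: N=205, proportions 0.15122, 0.092683, 0.102439, 0.141463, 0.092683, 0.117073, 0.170732, 0.131707, giving 1−D = 0.869244.
Difference = |0.573333 − 0.869244| = 0.295911, i.e. 0.2959 to 4 decimal places.

0.2959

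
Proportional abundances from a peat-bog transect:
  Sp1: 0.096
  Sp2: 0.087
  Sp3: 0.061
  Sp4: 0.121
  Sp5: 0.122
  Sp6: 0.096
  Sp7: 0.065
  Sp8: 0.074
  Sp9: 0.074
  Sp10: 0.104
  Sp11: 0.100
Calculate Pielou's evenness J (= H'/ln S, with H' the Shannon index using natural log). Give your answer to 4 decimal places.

0.9900

H' = −Σ pᵢ ln pᵢ = −((-0.224967) + (-0.212441) + (-0.170610) + (-0.255548) + (-0.256656) + (-0.224967) + (-0.177669) + (-0.192673) + (-0.192673) + (-0.235390) + (-0.230259)) = 2.373851 (working shown to 6 dp, full precision carried).
With S = 11 species, ln S = 2.397895, so J = 2.373851/2.397895 = 0.989973, i.e. 0.9900 to 4 decimal places.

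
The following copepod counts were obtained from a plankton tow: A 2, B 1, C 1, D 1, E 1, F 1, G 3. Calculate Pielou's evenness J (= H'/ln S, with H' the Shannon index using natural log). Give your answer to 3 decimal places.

0.943

Total N = 2+1+1+1+1+1+3 = 10, so the proportions are 0.2, 0.1, 0.1, 0.1, 0.1, 0.1, 0.3 (working shown to 5 dp, full precision carried).
H' = −Σ pᵢ ln pᵢ = −((-0.32189) + (-0.23026) + (-0.23026) + (-0.23026) + (-0.23026) + (-0.23026) + (-0.36119)) = 1.83437.
With S = 7 species, ln S = 1.94591, so J = 1.83437/1.94591 = 0.94268, i.e. 0.943 to 3 decimal places.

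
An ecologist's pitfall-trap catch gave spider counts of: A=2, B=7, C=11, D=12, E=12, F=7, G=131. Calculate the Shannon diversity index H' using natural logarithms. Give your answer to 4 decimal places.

1.0650

Total N = 2+7+11+12+12+7+131 = 182, so the proportions are 0.010989, 0.038462, 0.06044, 0.065934, 0.065934, 0.038462, 0.71978 (working shown to 6 dp, full precision carried).
Each pᵢ ln pᵢ term: 0.010989×(-4.510860)=-0.049570, 0.038462×(-3.258097)=-0.125311, 0.06044×(-2.806111)=-0.169600, 0.065934×(-2.719100)=-0.179281, 0.065934×(-2.719100)=-0.179281, 0.038462×(-3.258097)=-0.125311, 0.71978×(-0.328809)=-0.236670.
Sum = -1.065026, so H' = 1.0650.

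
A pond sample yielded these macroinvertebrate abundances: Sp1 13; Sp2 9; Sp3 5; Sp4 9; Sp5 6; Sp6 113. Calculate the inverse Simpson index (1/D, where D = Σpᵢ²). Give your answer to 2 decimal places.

Total N = 13+9+5+9+6+113 = 155, so the proportions are 0.08387, 0.05806, 0.03226, 0.05806, 0.03871, 0.72903 (working shown to 5 dp, full precision carried).
D = 0.08387² + 0.05806² + 0.03226² + 0.05806² + 0.03871² + 0.72903² = 0.00703 + 0.00337 + 0.00104 + 0.00337 + 0.00150 + 0.53149 = 0.54780.
So 1/D = 1.8255, i.e. 1.83 to 2 decimal places.

1.83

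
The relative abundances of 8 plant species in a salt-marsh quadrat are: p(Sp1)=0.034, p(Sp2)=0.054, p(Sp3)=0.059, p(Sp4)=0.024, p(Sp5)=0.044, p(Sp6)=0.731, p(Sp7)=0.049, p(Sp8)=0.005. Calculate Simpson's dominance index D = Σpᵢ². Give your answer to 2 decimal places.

D = 0.034² + 0.054² + 0.059² + 0.024² + 0.044² + 0.731² + 0.049² + 0.005² = 0.0012 + 0.0029 + 0.0035 + 0.0006 + 0.0019 + 0.5344 + 0.0024 + 0.0000 = 0.5469 (working shown to 4 dp, full precision carried).
To 2 decimal places, D = 0.55.

0.55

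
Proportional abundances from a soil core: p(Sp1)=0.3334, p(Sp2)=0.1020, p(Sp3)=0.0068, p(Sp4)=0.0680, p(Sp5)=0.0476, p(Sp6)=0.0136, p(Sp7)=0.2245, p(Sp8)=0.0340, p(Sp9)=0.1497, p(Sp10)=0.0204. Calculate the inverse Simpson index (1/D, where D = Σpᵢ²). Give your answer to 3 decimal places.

D = 0.3334² + 0.102² + 0.0068² + 0.068² + 0.0476² + 0.0136² + 0.2245² + 0.034² + 0.1497² + 0.0204² = 0.1111556 + 0.0104040 + 0.0000462 + 0.0046240 + 0.0022658 + 0.0001850 + 0.0504003 + 0.0011560 + 0.0224101 + 0.0004162 = 0.2030630 (working shown to 7 dp, full precision carried).
So 1/D = 4.92458, i.e. 4.925 to 3 decimal places.

4.925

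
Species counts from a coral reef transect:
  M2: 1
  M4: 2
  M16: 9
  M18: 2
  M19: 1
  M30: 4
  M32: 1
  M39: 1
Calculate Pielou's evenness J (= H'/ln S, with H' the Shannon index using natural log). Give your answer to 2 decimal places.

0.82

Total N = 1+2+9+2+1+4+1+1 = 21, so the proportions are 0.0476, 0.0952, 0.4286, 0.0952, 0.0476, 0.1905, 0.0476, 0.0476 (working shown to 4 dp, full precision carried).
H' = −Σ pᵢ ln pᵢ = −((-0.1450) + (-0.2239) + (-0.3631) + (-0.2239) + (-0.1450) + (-0.3159) + (-0.1450) + (-0.1450)) = 1.7068.
With S = 8 species, ln S = 2.0794, so J = 1.7068/2.0794 = 0.8208, i.e. 0.82 to 2 decimal places.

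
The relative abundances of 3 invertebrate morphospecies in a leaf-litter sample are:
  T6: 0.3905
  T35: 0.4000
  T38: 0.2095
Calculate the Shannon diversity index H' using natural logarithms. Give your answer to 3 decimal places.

Each pᵢ ln pᵢ term (working shown to 5 dp, full precision carried): 0.3905×(-0.94033)=-0.36720, 0.4×(-0.91629)=-0.36652, 0.2095×(-1.56303)=-0.32746.
Sum = -1.06117, so H' = 1.061.

1.061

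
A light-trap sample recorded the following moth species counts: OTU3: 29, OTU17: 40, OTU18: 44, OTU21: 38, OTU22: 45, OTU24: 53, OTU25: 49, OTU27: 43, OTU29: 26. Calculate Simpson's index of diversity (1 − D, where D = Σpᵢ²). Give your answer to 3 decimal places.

0.884

Total N = 29+40+44+38+45+53+49+43+26 = 367, so the proportions are 0.07902, 0.10899, 0.11989, 0.10354, 0.12262, 0.14441, 0.13351, 0.11717, 0.07084 (working shown to 5 dp, full precision carried).
D = 0.07902² + 0.10899² + 0.11989² + 0.10354² + 0.12262² + 0.14441² + 0.13351² + 0.11717² + 0.07084² = 0.00624 + 0.01188 + 0.01437 + 0.01072 + 0.01503 + 0.02086 + 0.01783 + 0.01373 + 0.00502 = 0.11568.
So 1 − D = 0.88432, i.e. 0.884 to 3 decimal places.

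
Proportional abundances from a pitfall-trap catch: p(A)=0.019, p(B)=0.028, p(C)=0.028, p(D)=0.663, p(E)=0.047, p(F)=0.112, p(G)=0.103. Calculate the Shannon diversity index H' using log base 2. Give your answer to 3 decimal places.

Each pᵢ log₂ pᵢ term (working shown to 5 dp, full precision carried): 0.019×(-5.71786)=-0.10864, 0.028×(-5.15843)=-0.14444, 0.028×(-5.15843)=-0.14444, 0.663×(-0.59292)=-0.39311, 0.047×(-4.41120)=-0.20733, 0.112×(-3.15843)=-0.35374, 0.103×(-3.27928)=-0.33777.
Sum = -1.68945, so H' = 1.689.

1.689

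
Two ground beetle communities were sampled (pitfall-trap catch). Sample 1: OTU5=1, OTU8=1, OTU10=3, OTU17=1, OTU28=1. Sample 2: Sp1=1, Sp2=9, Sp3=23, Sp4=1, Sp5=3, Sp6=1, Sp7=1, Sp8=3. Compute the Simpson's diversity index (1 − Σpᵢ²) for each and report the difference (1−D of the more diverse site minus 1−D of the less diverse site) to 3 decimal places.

Sample 1: N=7, proportions 0.14286, 0.14286, 0.42857, 0.14286, 0.14286, giving 1−D = 0.73469 (working shown to 5 dp, full precision carried).
Sample 2: N=42, proportions 0.02381, 0.21429, 0.54762, 0.02381, 0.07143, 0.02381, 0.02381, 0.07143, giving 1−D = 0.64172.
Difference = |0.73469 − 0.64172| = 0.09297, i.e. 0.093 to 3 decimal places.

0.093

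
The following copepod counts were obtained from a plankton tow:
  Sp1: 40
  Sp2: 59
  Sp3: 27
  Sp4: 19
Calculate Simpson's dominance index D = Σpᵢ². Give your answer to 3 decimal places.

0.294

Total N = 40+59+27+19 = 145, so the proportions are 0.27586, 0.4069, 0.18621, 0.13103 (working shown to 5 dp, full precision carried).
D = 0.27586² + 0.4069² + 0.18621² + 0.13103² = 0.07610 + 0.16556 + 0.03467 + 0.01717 = 0.29351.
To 3 decimal places, D = 0.294.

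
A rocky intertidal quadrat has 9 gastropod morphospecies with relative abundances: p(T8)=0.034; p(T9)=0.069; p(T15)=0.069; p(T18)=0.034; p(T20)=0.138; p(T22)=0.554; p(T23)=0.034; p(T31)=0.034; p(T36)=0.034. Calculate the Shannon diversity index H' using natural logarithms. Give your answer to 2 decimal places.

1.54

Each pᵢ ln pᵢ term (working shown to 4 dp, full precision carried): 0.034×(-3.3814)=-0.1150, 0.069×(-2.6736)=-0.1845, 0.069×(-2.6736)=-0.1845, 0.034×(-3.3814)=-0.1150, 0.138×(-1.9805)=-0.2733, 0.554×(-0.5906)=-0.3272, 0.034×(-3.3814)=-0.1150, 0.034×(-3.3814)=-0.1150, 0.034×(-3.3814)=-0.1150.
Sum = -1.5443, so H' = 1.54.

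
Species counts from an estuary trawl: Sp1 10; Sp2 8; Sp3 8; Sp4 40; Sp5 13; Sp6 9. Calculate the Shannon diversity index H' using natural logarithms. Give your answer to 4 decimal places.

1.5572

Total N = 10+8+8+40+13+9 = 88, so the proportions are 0.113636, 0.090909, 0.090909, 0.454545, 0.147727, 0.102273 (working shown to 6 dp, full precision carried).
Each pᵢ ln pᵢ term: 0.113636×(-2.174752)=-0.247131, 0.090909×(-2.397895)=-0.217990, 0.090909×(-2.397895)=-0.217990, 0.454545×(-0.788457)=-0.358390, 0.147727×(-1.912387)=-0.282512, 0.102273×(-2.280112)=-0.233193.
Sum = -1.557207, so H' = 1.5572.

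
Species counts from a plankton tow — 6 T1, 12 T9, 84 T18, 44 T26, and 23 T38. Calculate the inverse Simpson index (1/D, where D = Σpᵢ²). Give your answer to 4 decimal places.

Total N = 6+12+84+44+23 = 169, so the proportions are 0.035503, 0.0710059, 0.4970414, 0.260355, 0.1360947 (working shown to 7 dp, full precision carried).
D = 0.035503² + 0.0710059² + 0.4970414² + 0.260355² + 0.1360947² = 0.0012605 + 0.0050418 + 0.2470502 + 0.0677847 + 0.0185218 = 0.3396590.
So 1/D = 2.944129, i.e. 2.9441 to 4 decimal places.

2.9441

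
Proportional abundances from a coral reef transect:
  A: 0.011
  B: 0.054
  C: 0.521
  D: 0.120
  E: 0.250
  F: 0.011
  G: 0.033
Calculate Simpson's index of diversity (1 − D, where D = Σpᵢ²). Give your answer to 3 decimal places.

0.647

D = 0.011² + 0.054² + 0.521² + 0.12² + 0.25² + 0.011² + 0.033² = 0.00012 + 0.00292 + 0.27144 + 0.01440 + 0.06250 + 0.00012 + 0.00109 = 0.35259 (working shown to 5 dp, full precision carried).
So 1 − D = 0.64741, i.e. 0.647 to 3 decimal places.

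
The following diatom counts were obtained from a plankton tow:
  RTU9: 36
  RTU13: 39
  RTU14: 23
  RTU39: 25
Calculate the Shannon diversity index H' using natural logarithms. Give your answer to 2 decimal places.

Total N = 36+39+23+25 = 123, so the proportions are 0.2927, 0.3171, 0.187, 0.2033 (working shown to 4 dp, full precision carried).
Each pᵢ ln pᵢ term: 0.2927×(-1.2287)=-0.3596, 0.3171×(-1.1486)=-0.3642, 0.187×(-1.6767)=-0.3135, 0.2033×(-1.5933)=-0.3238.
Sum = -1.3612, so H' = 1.36.

1.36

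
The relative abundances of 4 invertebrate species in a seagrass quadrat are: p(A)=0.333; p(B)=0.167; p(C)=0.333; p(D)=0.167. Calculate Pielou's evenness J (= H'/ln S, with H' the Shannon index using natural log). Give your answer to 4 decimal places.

0.9595

H' = −Σ pᵢ ln pᵢ = −((-0.366171) + (-0.298890) + (-0.366171) + (-0.298890)) = 1.330122 (working shown to 6 dp, full precision carried).
With S = 4 species, ln S = 1.386294, so J = 1.330122/1.386294 = 0.959481, i.e. 0.9595 to 4 decimal places.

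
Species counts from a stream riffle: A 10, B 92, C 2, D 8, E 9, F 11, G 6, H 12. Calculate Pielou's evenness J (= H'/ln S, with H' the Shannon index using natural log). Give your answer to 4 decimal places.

0.6663

Total N = 10+92+2+8+9+11+6+12 = 150, so the proportions are 0.066667, 0.613333, 0.013333, 0.053333, 0.06, 0.073333, 0.04, 0.08 (working shown to 6 dp, full precision carried).
H' = −Σ pᵢ ln pᵢ = −((-0.180537) + (-0.299826) + (-0.057567) + (-0.156330) + (-0.168805) + (-0.191601) + (-0.128755) + (-0.202058)) = 1.385478.
With S = 8 species, ln S = 2.079442, so J = 1.385478/2.079442 = 0.666274, i.e. 0.6663 to 4 decimal places.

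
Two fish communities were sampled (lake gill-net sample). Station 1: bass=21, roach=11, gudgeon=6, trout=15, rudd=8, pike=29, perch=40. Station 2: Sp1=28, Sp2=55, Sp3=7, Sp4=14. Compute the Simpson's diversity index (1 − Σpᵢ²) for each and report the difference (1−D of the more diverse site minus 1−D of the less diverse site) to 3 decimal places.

0.178

Station 1: N=130, proportions 0.161538, 0.084615, 0.046154, 0.115385, 0.061538, 0.223077, 0.307692, giving 1−D = 0.803077 (working shown to 6 dp, full precision carried).
Station 2: N=104, proportions 0.269231, 0.528846, 0.067308, 0.134615, giving 1−D = 0.625185.
Difference = |0.803077 − 0.625185| = 0.177892, i.e. 0.178 to 3 decimal places.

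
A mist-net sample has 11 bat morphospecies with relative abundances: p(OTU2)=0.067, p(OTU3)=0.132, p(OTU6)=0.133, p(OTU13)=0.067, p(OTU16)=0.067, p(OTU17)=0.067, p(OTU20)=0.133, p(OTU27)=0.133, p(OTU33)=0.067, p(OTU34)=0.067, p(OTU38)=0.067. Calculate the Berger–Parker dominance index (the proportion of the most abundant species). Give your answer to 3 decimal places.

The largest proportion is 0.133, i.e. d = 0.133 to 3 decimal places.

0.133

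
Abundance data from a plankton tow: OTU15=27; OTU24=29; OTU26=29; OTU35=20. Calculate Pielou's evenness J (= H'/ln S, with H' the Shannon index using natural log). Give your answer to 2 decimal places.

0.99

Total N = 27+29+29+20 = 105, so the proportions are 0.2571, 0.2762, 0.2762, 0.1905 (working shown to 4 dp, full precision carried).
H' = −Σ pᵢ ln pᵢ = −((-0.3492) + (-0.3554) + (-0.3554) + (-0.3159)) = 1.3758.
With S = 4 species, ln S = 1.3863, so J = 1.3758/1.3863 = 0.9924, i.e. 0.99 to 2 decimal places.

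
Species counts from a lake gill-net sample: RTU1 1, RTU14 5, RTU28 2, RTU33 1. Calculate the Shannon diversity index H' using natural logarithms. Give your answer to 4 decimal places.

1.1491

Total N = 1+5+2+1 = 9, so the proportions are 0.111111, 0.555556, 0.222222, 0.111111 (working shown to 6 dp, full precision carried).
Each pᵢ ln pᵢ term: 0.111111×(-2.197225)=-0.244136, 0.555556×(-0.587787)=-0.326548, 0.222222×(-1.504077)=-0.334239, 0.111111×(-2.197225)=-0.244136.
Sum = -1.149060, so H' = 1.1491.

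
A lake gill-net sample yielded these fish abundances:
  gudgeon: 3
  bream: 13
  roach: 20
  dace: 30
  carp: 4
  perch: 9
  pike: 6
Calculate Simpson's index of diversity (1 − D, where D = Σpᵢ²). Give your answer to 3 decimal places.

Total N = 3+13+20+30+4+9+6 = 85, so the proportions are 0.03529, 0.15294, 0.23529, 0.35294, 0.04706, 0.10588, 0.07059 (working shown to 5 dp, full precision carried).
D = 0.03529² + 0.15294² + 0.23529² + 0.35294² + 0.04706² + 0.10588² + 0.07059² = 0.00125 + 0.02339 + 0.05536 + 0.12457 + 0.00221 + 0.01121 + 0.00498 = 0.22298.
So 1 − D = 0.77702, i.e. 0.777 to 3 decimal places.

0.777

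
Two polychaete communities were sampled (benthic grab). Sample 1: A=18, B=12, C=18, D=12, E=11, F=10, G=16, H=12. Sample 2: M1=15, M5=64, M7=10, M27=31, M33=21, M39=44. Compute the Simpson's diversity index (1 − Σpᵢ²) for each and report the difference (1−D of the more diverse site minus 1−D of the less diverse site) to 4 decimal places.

Sample 1: N=109, proportions 0.165138, 0.110092, 0.165138, 0.110092, 0.100917, 0.091743, 0.146789, 0.110092, giving 1−D = 0.868950 (working shown to 6 dp, full precision carried).
Sample 2: N=185, proportions 0.081081, 0.345946, 0.054054, 0.167568, 0.113514, 0.237838, giving 1−D = 0.773294.
Difference = |0.868950 − 0.773294| = 0.095656, i.e. 0.0957 to 4 decimal places.

0.0957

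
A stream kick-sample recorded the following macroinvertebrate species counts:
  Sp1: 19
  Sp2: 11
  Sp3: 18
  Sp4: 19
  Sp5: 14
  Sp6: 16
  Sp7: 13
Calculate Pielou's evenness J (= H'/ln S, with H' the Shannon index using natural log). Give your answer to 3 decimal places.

Total N = 19+11+18+19+14+16+13 = 110, so the proportions are 0.17273, 0.1, 0.16364, 0.17273, 0.12727, 0.14545, 0.11818 (working shown to 5 dp, full precision carried).
H' = −Σ pᵢ ln pᵢ = −((-0.30332) + (-0.23026) + (-0.29620) + (-0.30332) + (-0.26236) + (-0.28042) + (-0.25238)) = 1.92826.
With S = 7 species, ln S = 1.94591, so J = 1.92826/1.94591 = 0.99093, i.e. 0.991 to 3 decimal places.

0.991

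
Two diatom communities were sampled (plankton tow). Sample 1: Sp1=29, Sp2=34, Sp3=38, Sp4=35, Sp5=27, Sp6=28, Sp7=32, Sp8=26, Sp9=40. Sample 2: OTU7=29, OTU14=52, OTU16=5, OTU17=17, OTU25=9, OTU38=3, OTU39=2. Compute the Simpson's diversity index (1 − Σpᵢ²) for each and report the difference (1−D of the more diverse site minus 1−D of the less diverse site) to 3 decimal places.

0.175

Sample 1: N=289, proportions 0.10035, 0.11765, 0.13149, 0.12111, 0.09343, 0.09689, 0.11073, 0.08997, 0.13841, giving 1−D = 0.88651 (working shown to 5 dp, full precision carried).
Sample 2: N=117, proportions 0.24786, 0.44444, 0.04274, 0.1453, 0.07692, 0.02564, 0.01709, giving 1−D = 0.71123.
Difference = |0.88651 − 0.71123| = 0.17528, i.e. 0.175 to 3 decimal places.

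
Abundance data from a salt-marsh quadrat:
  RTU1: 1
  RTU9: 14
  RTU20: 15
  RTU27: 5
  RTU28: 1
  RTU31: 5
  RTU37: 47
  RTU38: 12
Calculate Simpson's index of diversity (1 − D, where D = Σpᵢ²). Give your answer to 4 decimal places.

0.7174

Total N = 1+14+15+5+1+5+47+12 = 100, so the proportions are 0.01, 0.14, 0.15, 0.05, 0.01, 0.05, 0.47, 0.12 (working shown to 6 dp, full precision carried).
D = 0.01² + 0.14² + 0.15² + 0.05² + 0.01² + 0.05² + 0.47² + 0.12² = 0.000100 + 0.019600 + 0.022500 + 0.002500 + 0.000100 + 0.002500 + 0.220900 + 0.014400 = 0.282600.
So 1 − D = 0.717400, i.e. 0.7174 to 4 decimal places.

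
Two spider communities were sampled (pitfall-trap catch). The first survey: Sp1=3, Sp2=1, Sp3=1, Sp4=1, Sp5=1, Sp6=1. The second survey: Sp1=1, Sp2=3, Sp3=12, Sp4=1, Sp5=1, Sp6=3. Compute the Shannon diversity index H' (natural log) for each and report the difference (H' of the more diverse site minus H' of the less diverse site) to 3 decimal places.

0.357

The first survey: N=8, proportions 0.375, 0.125, 0.125, 0.125, 0.125, 0.125, giving H' = 1.667462 (working shown to 6 dp, full precision carried).
The second survey: N=21, proportions 0.047619, 0.142857, 0.571429, 0.047619, 0.047619, 0.142857, giving H' = 1.310687.
Difference = |1.667462 − 1.310687| = 0.356775, i.e. 0.357 to 3 decimal places.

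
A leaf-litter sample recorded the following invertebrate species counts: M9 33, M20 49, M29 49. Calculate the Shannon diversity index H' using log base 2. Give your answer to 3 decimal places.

Total N = 33+49+49 = 131, so the proportions are 0.25191, 0.37405, 0.37405 (working shown to 5 dp, full precision carried).
Each pᵢ log₂ pᵢ term: 0.25191×(-1.98903)=-0.50105, 0.37405×(-1.41871)=-0.53066, 0.37405×(-1.41871)=-0.53066.
Sum = -1.56238, so H' = 1.562.

1.562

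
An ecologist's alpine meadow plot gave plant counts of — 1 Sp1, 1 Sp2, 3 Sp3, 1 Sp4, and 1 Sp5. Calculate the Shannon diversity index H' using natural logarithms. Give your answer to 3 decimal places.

Total N = 1+1+3+1+1 = 7, so the proportions are 0.14286, 0.14286, 0.42857, 0.14286, 0.14286 (working shown to 5 dp, full precision carried).
Each pᵢ ln pᵢ term: 0.14286×(-1.94591)=-0.27799, 0.14286×(-1.94591)=-0.27799, 0.42857×(-0.84730)=-0.36313, 0.14286×(-1.94591)=-0.27799, 0.14286×(-1.94591)=-0.27799.
Sum = -1.47508, so H' = 1.475.

1.475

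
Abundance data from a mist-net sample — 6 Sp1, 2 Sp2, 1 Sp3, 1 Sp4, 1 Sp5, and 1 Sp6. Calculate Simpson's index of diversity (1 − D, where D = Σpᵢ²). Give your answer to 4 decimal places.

Total N = 6+2+1+1+1+1 = 12, so the proportions are 0.5, 0.166667, 0.083333, 0.083333, 0.083333, 0.083333 (working shown to 6 dp, full precision carried).
D = 0.5² + 0.166667² + 0.083333² + 0.083333² + 0.083333² + 0.083333² = 0.250000 + 0.027778 + 0.006944 + 0.006944 + 0.006944 + 0.006944 = 0.305556.
So 1 − D = 0.694444, i.e. 0.6944 to 4 decimal places.

0.6944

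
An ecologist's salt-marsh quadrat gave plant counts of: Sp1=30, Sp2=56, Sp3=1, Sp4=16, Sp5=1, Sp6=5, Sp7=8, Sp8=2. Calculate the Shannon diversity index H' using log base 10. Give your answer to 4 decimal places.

Total N = 30+56+1+16+1+5+8+2 = 119, so the proportions are 0.2521008, 0.4705882, 0.0084034, 0.1344538, 0.0084034, 0.0420168, 0.0672269, 0.0168067 (working shown to 7 dp, full precision carried).
Each pᵢ log₁₀ pᵢ term: 0.2521008×(-0.5984257)=-0.1508636, 0.4705882×(-0.3273589)=-0.1540513, 0.0084034×(-2.0755470)=-0.0174416, 0.1344538×(-0.8714270)=-0.1171667, 0.0084034×(-2.0755470)=-0.0174416, 0.0420168×(-1.3765770)=-0.0578394, 0.0672269×(-1.1724570)=-0.0788206, 0.0168067×(-1.7745170)=-0.0298238.
Sum = -0.6234485, so H' = 0.6234.

0.6234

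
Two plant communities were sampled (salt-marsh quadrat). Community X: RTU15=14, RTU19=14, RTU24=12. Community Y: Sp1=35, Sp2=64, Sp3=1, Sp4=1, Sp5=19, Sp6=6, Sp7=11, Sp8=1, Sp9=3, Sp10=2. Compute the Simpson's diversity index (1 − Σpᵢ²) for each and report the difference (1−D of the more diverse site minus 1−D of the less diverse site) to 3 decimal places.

0.049

Community X: N=40, proportions 0.35, 0.35, 0.3, giving 1−D = 0.66500 (working shown to 5 dp, full precision carried).
Community Y: N=143, proportions 0.24476, 0.44755, 0.00699, 0.00699, 0.13287, 0.04196, 0.07692, 0.00699, 0.02098, 0.01399, giving 1−D = 0.71368.
Difference = |0.66500 − 0.71368| = 0.04868, i.e. 0.049 to 3 decimal places.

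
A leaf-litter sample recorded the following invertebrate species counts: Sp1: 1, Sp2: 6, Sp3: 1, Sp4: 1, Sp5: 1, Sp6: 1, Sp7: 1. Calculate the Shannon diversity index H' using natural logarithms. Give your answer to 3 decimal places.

1.589

Total N = 1+6+1+1+1+1+1 = 12, so the proportions are 0.08333, 0.5, 0.08333, 0.08333, 0.08333, 0.08333, 0.08333 (working shown to 5 dp, full precision carried).
Each pᵢ ln pᵢ term: 0.08333×(-2.48491)=-0.20708, 0.5×(-0.69315)=-0.34657, 0.08333×(-2.48491)=-0.20708, 0.08333×(-2.48491)=-0.20708, 0.08333×(-2.48491)=-0.20708, 0.08333×(-2.48491)=-0.20708, 0.08333×(-2.48491)=-0.20708.
Sum = -1.58903, so H' = 1.589.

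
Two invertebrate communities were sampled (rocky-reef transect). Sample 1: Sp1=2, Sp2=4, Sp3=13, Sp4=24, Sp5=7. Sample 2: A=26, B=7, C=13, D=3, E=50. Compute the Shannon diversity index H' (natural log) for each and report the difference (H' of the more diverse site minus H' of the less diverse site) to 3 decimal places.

0.053

Sample 1: N=50, proportions 0.04, 0.08, 0.26, 0.48, 0.14, giving H' = 1.3086135 (working shown to 7 dp, full precision carried).
Sample 2: N=99, proportions 0.2626263, 0.0707071, 0.1313131, 0.030303, 0.5050505, giving H' = 1.2559965.
Difference = |1.3086135 − 1.2559965| = 0.0526170, i.e. 0.053 to 3 decimal places.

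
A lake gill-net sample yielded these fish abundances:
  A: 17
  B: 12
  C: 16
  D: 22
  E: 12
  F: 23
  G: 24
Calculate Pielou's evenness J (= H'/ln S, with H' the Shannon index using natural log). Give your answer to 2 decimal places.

Total N = 17+12+16+22+12+23+24 = 126, so the proportions are 0.1349, 0.0952, 0.127, 0.1746, 0.0952, 0.1825, 0.1905 (working shown to 4 dp, full precision carried).
H' = −Σ pᵢ ln pᵢ = −((-0.2703) + (-0.2239) + (-0.2621) + (-0.3047) + (-0.2239) + (-0.3105) + (-0.3159)) = 1.9112.
With S = 7 species, ln S = 1.9459, so J = 1.9112/1.9459 = 0.9822, i.e. 0.98 to 2 decimal places.

0.98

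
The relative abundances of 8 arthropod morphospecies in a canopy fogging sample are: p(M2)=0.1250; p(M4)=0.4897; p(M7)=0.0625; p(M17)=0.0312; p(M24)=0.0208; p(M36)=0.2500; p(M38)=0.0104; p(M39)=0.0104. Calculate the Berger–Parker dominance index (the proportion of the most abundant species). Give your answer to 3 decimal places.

The largest proportion is 0.4897, i.e. d = 0.490 to 3 decimal places.

0.490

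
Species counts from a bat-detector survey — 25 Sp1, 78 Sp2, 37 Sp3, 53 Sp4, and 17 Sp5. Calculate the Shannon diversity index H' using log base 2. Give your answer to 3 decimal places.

Total N = 25+78+37+53+17 = 210, so the proportions are 0.11905, 0.37143, 0.17619, 0.25238, 0.08095 (working shown to 5 dp, full precision carried).
Each pᵢ log₂ pᵢ term: 0.11905×(-3.07039)=-0.36552, 0.37143×(-1.42884)=-0.53071, 0.17619×(-2.50479)=-0.44132, 0.25238×(-1.98633)=-0.50131, 0.08095×(-3.62678)=-0.29360.
Sum = -2.13246, so H' = 2.132.

2.132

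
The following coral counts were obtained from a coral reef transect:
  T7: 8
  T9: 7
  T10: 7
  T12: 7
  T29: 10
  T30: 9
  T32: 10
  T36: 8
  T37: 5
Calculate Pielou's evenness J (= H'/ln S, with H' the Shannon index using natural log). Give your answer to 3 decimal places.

Total N = 8+7+7+7+10+9+10+8+5 = 71, so the proportions are 0.11268, 0.09859, 0.09859, 0.09859, 0.14085, 0.12676, 0.14085, 0.11268, 0.07042 (working shown to 5 dp, full precision carried).
H' = −Σ pᵢ ln pᵢ = −((-0.24600) + (-0.22841) + (-0.22841) + (-0.22841) + (-0.27607) + (-0.26182) + (-0.27607) + (-0.24600) + (-0.18685)) = 2.17804.
With S = 9 species, ln S = 2.19722, so J = 2.17804/2.19722 = 0.99127, i.e. 0.991 to 3 decimal places.

0.991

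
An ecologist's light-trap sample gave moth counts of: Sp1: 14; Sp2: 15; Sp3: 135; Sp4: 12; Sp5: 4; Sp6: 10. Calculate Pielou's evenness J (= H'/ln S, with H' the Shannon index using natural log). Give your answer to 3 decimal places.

Total N = 14+15+135+12+4+10 = 190, so the proportions are 0.07368, 0.07895, 0.71053, 0.06316, 0.02105, 0.05263 (working shown to 5 dp, full precision carried).
H' = −Σ pᵢ ln pᵢ = −((-0.19217) + (-0.20045) + (-0.24282) + (-0.17445) + (-0.08128) + (-0.15497)) = 1.04613.
With S = 6 species, ln S = 1.79176, so J = 1.04613/1.79176 = 0.58386, i.e. 0.584 to 3 decimal places.

0.584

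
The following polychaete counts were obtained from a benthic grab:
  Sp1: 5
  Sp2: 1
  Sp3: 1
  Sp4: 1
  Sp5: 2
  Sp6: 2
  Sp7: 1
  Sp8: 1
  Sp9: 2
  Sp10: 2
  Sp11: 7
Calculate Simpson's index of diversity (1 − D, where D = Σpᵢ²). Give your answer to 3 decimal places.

0.848

Total N = 5+1+1+1+2+2+1+1+2+2+7 = 25, so the proportions are 0.2, 0.04, 0.04, 0.04, 0.08, 0.08, 0.04, 0.04, 0.08, 0.08, 0.28 (working shown to 5 dp, full precision carried).
D = 0.2² + 0.04² + 0.04² + 0.04² + 0.08² + 0.08² + 0.04² + 0.04² + 0.08² + 0.08² + 0.28² = 0.04000 + 0.00160 + 0.00160 + 0.00160 + 0.00640 + 0.00640 + 0.00160 + 0.00160 + 0.00640 + 0.00640 + 0.07840 = 0.15200.
So 1 − D = 0.84800, i.e. 0.848 to 3 decimal places.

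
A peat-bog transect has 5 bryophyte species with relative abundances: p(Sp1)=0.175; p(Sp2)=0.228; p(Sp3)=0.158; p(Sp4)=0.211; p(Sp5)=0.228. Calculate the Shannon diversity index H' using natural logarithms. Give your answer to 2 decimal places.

Each pᵢ ln pᵢ term (working shown to 4 dp, full precision carried): 0.175×(-1.7430)=-0.3050, 0.228×(-1.4784)=-0.3371, 0.158×(-1.8452)=-0.2915, 0.211×(-1.5559)=-0.3283, 0.228×(-1.4784)=-0.3371.
Sum = -1.5990, so H' = 1.60.

1.60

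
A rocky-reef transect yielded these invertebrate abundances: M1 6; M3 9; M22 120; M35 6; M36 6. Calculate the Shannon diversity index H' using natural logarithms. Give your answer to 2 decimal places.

Total N = 6+9+120+6+6 = 147, so the proportions are 0.0408, 0.0612, 0.8163, 0.0408, 0.0408 (working shown to 4 dp, full precision carried).
Each pᵢ ln pᵢ term: 0.0408×(-3.1987)=-0.1306, 0.0612×(-2.7932)=-0.1710, 0.8163×(-0.2029)=-0.1657, 0.0408×(-3.1987)=-0.1306, 0.0408×(-3.1987)=-0.1306.
Sum = -0.7284, so H' = 0.73.

0.73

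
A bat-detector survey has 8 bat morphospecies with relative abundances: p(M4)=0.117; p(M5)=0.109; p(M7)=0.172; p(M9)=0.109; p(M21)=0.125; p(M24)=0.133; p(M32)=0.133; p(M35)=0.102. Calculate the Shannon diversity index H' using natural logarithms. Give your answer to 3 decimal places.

Each pᵢ ln pᵢ term (working shown to 5 dp, full precision carried): 0.117×(-2.14558)=-0.25103, 0.109×(-2.21641)=-0.24159, 0.172×(-1.76026)=-0.30276, 0.109×(-2.21641)=-0.24159, 0.125×(-2.07944)=-0.25993, 0.133×(-2.01741)=-0.26832, 0.133×(-2.01741)=-0.26832, 0.102×(-2.28278)=-0.23284.
Sum = -2.06638, so H' = 2.066.

2.066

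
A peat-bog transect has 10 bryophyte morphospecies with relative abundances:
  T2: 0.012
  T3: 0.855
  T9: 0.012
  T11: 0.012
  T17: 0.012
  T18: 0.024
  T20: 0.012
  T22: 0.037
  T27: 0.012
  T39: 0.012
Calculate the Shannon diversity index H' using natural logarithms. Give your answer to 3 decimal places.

0.717

Each pᵢ ln pᵢ term (working shown to 5 dp, full precision carried): 0.012×(-4.42285)=-0.05307, 0.855×(-0.15665)=-0.13394, 0.012×(-4.42285)=-0.05307, 0.012×(-4.42285)=-0.05307, 0.012×(-4.42285)=-0.05307, 0.024×(-3.72970)=-0.08951, 0.012×(-4.42285)=-0.05307, 0.037×(-3.29684)=-0.12198, 0.012×(-4.42285)=-0.05307, 0.012×(-4.42285)=-0.05307.
Sum = -0.71695, so H' = 0.717.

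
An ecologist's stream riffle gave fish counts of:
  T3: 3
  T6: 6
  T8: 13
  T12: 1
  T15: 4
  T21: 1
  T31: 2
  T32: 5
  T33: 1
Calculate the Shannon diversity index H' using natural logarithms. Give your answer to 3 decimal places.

Total N = 3+6+13+1+4+1+2+5+1 = 36, so the proportions are 0.08333, 0.16667, 0.36111, 0.02778, 0.11111, 0.02778, 0.05556, 0.13889, 0.02778 (working shown to 5 dp, full precision carried).
Each pᵢ ln pᵢ term: 0.08333×(-2.48491)=-0.20708, 0.16667×(-1.79176)=-0.29863, 0.36111×(-1.01857)=-0.36782, 0.02778×(-3.58352)=-0.09954, 0.11111×(-2.19722)=-0.24414, 0.02778×(-3.58352)=-0.09954, 0.05556×(-2.89037)=-0.16058, 0.13889×(-1.97408)=-0.27418, 0.02778×(-3.58352)=-0.09954.
Sum = -1.85104, so H' = 1.851.

1.851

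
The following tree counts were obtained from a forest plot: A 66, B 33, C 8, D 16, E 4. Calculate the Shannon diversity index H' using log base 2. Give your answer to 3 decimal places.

1.781

Total N = 66+33+8+16+4 = 127, so the proportions are 0.51969, 0.25984, 0.06299, 0.12598, 0.0315 (working shown to 5 dp, full precision carried).
Each pᵢ log₂ pᵢ term: 0.51969×(-0.94429)=-0.49073, 0.25984×(-1.94429)=-0.50521, 0.06299×(-3.98868)=-0.25126, 0.12598×(-2.98868)=-0.37653, 0.0315×(-4.98868)=-0.15712.
Sum = -1.78085, so H' = 1.781.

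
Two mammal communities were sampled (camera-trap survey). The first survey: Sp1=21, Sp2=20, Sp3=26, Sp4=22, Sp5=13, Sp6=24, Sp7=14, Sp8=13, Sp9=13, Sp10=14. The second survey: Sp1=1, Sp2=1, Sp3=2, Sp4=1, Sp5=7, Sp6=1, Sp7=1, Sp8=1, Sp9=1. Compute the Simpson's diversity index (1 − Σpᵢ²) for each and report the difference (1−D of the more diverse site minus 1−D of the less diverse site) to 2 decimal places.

The first survey: N=180, proportions 0.1167, 0.1111, 0.1444, 0.1222, 0.0722, 0.1333, 0.0778, 0.0722, 0.0722, 0.0778, giving 1−D = 0.8927 (working shown to 4 dp, full precision carried).
The second survey: N=16, proportions 0.0625, 0.0625, 0.125, 0.0625, 0.4375, 0.0625, 0.0625, 0.0625, 0.0625, giving 1−D = 0.7656.
Difference = |0.8927 − 0.7656| = 0.1271, i.e. 0.13 to 2 decimal places.

0.13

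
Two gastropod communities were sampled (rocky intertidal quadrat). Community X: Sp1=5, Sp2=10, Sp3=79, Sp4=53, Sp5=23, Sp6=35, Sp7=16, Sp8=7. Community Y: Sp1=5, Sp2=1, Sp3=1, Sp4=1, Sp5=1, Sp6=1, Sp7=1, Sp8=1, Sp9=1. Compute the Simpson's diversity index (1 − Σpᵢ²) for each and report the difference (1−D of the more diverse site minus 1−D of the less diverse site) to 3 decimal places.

Community X: N=228, proportions 0.02193, 0.04386, 0.346491, 0.232456, 0.100877, 0.153509, 0.070175, 0.030702, giving 1−D = 0.783895 (working shown to 6 dp, full precision carried).
Community Y: N=13, proportions 0.384615, 0.076923, 0.076923, 0.076923, 0.076923, 0.076923, 0.076923, 0.076923, 0.076923, giving 1−D = 0.804734.
Difference = |0.783895 − 0.804734| = 0.020839, i.e. 0.021 to 3 decimal places.

0.021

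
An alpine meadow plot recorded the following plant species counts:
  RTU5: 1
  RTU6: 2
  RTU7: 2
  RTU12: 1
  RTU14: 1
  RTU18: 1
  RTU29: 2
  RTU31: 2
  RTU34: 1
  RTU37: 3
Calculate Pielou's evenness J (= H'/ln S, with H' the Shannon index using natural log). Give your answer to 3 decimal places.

0.964

Total N = 1+2+2+1+1+1+2+2+1+3 = 16, so the proportions are 0.0625, 0.125, 0.125, 0.0625, 0.0625, 0.0625, 0.125, 0.125, 0.0625, 0.1875 (working shown to 5 dp, full precision carried).
H' = −Σ pᵢ ln pᵢ = −((-0.17329) + (-0.25993) + (-0.25993) + (-0.17329) + (-0.17329) + (-0.17329) + (-0.25993) + (-0.25993) + (-0.17329) + (-0.31387)) = 2.22003.
With S = 10 species, ln S = 2.30259, so J = 2.22003/2.30259 = 0.96414, i.e. 0.964 to 3 decimal places.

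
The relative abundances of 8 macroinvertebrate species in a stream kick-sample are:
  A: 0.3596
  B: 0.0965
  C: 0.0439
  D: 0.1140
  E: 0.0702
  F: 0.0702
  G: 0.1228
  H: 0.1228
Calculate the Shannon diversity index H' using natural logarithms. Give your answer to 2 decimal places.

Each pᵢ ln pᵢ term (working shown to 4 dp, full precision carried): 0.3596×(-1.0228)=-0.3678, 0.0965×(-2.3382)=-0.2256, 0.0439×(-3.1258)=-0.1372, 0.114×(-2.1716)=-0.2476, 0.0702×(-2.6564)=-0.1865, 0.0702×(-2.6564)=-0.1865, 0.1228×(-2.0972)=-0.2575, 0.1228×(-2.0972)=-0.2575.
Sum = -1.8662, so H' = 1.87.

1.87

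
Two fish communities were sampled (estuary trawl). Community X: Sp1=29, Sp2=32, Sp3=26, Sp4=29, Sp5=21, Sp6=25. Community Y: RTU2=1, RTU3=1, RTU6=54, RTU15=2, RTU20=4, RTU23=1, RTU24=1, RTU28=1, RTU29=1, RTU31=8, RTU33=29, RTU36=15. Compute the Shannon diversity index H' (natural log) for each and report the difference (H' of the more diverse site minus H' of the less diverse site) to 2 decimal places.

Community X: N=162, proportions 0.179, 0.1975, 0.1605, 0.179, 0.1296, 0.1543, giving H' = 1.7831 (working shown to 4 dp, full precision carried).
Community Y: N=118, proportions 0.0085, 0.0085, 0.4576, 0.0169, 0.0339, 0.0085, 0.0085, 0.0085, 0.0085, 0.0678, 0.2458, 0.1271, giving H' = 1.5737.
Difference = |1.7831 − 1.5737| = 0.2094, i.e. 0.21 to 2 decimal places.

0.21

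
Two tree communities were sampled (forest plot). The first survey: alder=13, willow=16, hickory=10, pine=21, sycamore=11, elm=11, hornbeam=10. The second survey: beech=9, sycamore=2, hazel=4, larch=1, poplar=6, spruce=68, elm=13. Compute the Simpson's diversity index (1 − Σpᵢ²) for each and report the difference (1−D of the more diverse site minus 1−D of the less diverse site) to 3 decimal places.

The first survey: N=92, proportions 0.141304, 0.173913, 0.108696, 0.228261, 0.119565, 0.119565, 0.108696, giving 1−D = 0.845463 (working shown to 6 dp, full precision carried).
The second survey: N=103, proportions 0.087379, 0.019417, 0.038835, 0.009709, 0.058252, 0.660194, 0.126214, giving 1−D = 0.535206.
Difference = |0.845463 − 0.535206| = 0.310257, i.e. 0.310 to 3 decimal places.

0.310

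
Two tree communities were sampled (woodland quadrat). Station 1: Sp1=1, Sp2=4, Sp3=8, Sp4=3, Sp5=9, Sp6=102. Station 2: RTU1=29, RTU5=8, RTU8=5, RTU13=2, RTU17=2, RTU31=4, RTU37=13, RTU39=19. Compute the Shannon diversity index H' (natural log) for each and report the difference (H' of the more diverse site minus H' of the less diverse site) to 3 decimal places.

0.951

Station 1: N=127, proportions 0.00787, 0.0315, 0.06299, 0.02362, 0.07087, 0.80315, giving H' = 0.77333 (working shown to 5 dp, full precision carried).
Station 2: N=82, proportions 0.35366, 0.09756, 0.06098, 0.02439, 0.02439, 0.04878, 0.15854, 0.23171, giving H' = 1.72451.
Difference = |0.77333 − 1.72451| = 0.95118, i.e. 0.951 to 3 decimal places.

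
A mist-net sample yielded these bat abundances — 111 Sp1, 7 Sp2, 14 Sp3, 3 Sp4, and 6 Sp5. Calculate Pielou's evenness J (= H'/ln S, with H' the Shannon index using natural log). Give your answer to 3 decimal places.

Total N = 111+7+14+3+6 = 141, so the proportions are 0.78723, 0.04965, 0.09929, 0.02128, 0.04255 (working shown to 5 dp, full precision carried).
H' = −Σ pᵢ ln pᵢ = −((-0.18833) + (-0.14908) + (-0.22933) + (-0.08192) + (-0.13434)) = 0.78300.
With S = 5 species, ln S = 1.60944, so J = 0.78300/1.60944 = 0.48650, i.e. 0.487 to 3 decimal places.

0.487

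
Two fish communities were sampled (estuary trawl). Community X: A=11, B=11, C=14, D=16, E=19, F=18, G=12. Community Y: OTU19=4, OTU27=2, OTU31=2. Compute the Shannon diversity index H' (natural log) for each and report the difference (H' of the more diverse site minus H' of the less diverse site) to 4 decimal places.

0.8838

Community X: N=101, proportions 0.108911, 0.108911, 0.138614, 0.158416, 0.188119, 0.178218, 0.118812, giving H' = 1.923518 (working shown to 6 dp, full precision carried).
Community Y: N=8, proportions 0.5, 0.25, 0.25, giving H' = 1.039721.
Difference = |1.923518 − 1.039721| = 0.883797, i.e. 0.8838 to 4 decimal places.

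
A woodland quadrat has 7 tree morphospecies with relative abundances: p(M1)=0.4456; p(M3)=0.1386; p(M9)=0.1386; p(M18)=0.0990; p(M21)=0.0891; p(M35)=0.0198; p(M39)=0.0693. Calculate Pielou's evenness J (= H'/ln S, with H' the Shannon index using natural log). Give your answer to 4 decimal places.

0.8300

H' = −Σ pᵢ ln pᵢ = −((-0.360193) + (-0.273896) + (-0.273896) + (-0.228951) + (-0.215443) + (-0.077657) + (-0.184983)) = 1.615020 (working shown to 6 dp, full precision carried).
With S = 7 species, ln S = 1.945910, so J = 1.615020/1.945910 = 0.829956, i.e. 0.8300 to 4 decimal places.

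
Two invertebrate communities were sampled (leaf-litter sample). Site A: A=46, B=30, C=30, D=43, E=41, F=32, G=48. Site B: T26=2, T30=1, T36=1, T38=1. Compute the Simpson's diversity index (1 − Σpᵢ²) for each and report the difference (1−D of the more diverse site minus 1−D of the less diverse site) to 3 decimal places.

0.132

Site A: N=270, proportions 0.17037, 0.11111, 0.11111, 0.15926, 0.15185, 0.11852, 0.17778, giving 1−D = 0.85221 (working shown to 5 dp, full precision carried).
Site B: N=5, proportions 0.4, 0.2, 0.2, 0.2, giving 1−D = 0.72000.
Difference = |0.85221 − 0.72000| = 0.13221, i.e. 0.132 to 3 decimal places.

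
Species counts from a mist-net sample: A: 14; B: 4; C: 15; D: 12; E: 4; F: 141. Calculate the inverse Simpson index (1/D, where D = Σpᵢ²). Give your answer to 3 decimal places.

1.763

Total N = 14+4+15+12+4+141 = 190, so the proportions are 0.073684, 0.021053, 0.078947, 0.063158, 0.021053, 0.742105 (working shown to 6 dp, full precision carried).
D = 0.073684² + 0.021053² + 0.078947² + 0.063158² + 0.021053² + 0.742105² = 0.005429 + 0.000443 + 0.006233 + 0.003989 + 0.000443 + 0.550720 = 0.567258.
So 1/D = 1.76287, i.e. 1.763 to 3 decimal places.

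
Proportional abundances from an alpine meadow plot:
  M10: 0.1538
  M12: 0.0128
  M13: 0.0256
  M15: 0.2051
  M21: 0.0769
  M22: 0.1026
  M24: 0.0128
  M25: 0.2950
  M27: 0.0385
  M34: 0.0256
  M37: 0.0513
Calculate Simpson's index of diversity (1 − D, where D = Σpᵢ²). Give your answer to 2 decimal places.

0.83

D = 0.1538² + 0.0128² + 0.0256² + 0.2051² + 0.0769² + 0.1026² + 0.0128² + 0.295² + 0.0385² + 0.0256² + 0.0513² = 0.02365 + 0.00016 + 0.00066 + 0.04207 + 0.00591 + 0.01053 + 0.00016 + 0.08702 + 0.00148 + 0.00066 + 0.00263 = 0.17494 (working shown to 5 dp, full precision carried).
So 1 − D = 0.82506, i.e. 0.83 to 2 decimal places.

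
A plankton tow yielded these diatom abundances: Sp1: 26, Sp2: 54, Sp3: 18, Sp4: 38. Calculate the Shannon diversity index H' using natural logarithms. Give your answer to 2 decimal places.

1.31

Total N = 26+54+18+38 = 136, so the proportions are 0.1912, 0.3971, 0.1324, 0.2794 (working shown to 4 dp, full precision carried).
Each pᵢ ln pᵢ term: 0.1912×(-1.6546)=-0.3163, 0.3971×(-0.9237)=-0.3668, 0.1324×(-2.0223)=-0.2677, 0.2794×(-1.2751)=-0.3563.
Sum = -1.3070, so H' = 1.31.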